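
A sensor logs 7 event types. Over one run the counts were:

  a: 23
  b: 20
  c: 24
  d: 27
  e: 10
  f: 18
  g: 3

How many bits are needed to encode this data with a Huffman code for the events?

Build the Huffman tree bottom-up:
g(3) + e(10) → 13
13 + f(18) → 31
b(20) + a(23) → 43
c(24) + d(27) → 51
31 + 43 → 74
51 + 74 → 125
Total encoded bits = sum of merged weights = 13 + 31 + 43 + 51 + 74 + 125 = 337.

337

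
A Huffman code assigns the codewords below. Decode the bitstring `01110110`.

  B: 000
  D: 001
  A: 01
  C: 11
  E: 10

Read left to right; each codeword is recognised as soon as it completes (prefix code):
  01→A | 11→C | 01→A | 10→E
Decoded message: ACAE

ACAE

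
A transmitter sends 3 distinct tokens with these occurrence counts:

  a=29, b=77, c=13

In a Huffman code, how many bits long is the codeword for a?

2

Repeatedly merge the two smallest:
merge c(13) and a(29): 42
merge 42 and b(77): 119
a's leaf is at depth 2, giving a 2-bit codeword.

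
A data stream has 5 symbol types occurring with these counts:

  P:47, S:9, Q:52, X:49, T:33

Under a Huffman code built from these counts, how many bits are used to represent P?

2

Repeatedly merge the two smallest:
merge S(9) and T(33): 42
merge 42 and P(47): 89
merge X(49) and Q(52): 101
merge 89 and 101: 190
The subtree containing P is merged 2 times, so code length = 2.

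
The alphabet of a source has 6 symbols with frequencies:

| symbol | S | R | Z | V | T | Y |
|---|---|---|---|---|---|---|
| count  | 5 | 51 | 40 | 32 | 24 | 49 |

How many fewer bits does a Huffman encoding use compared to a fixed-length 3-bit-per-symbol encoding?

111

Fixed-length: 3 bits × 201 symbols = 603 bits.
Huffman merges:
merge S(5) and T(24): 29
merge 29 and V(32): 61
merge Z(40) and Y(49): 89
merge R(51) and 61: 112
merge 89 and 112: 201
Huffman total = 29 + 61 + 89 + 112 + 201 = 492 bits.
Saving = 603 − 492 = 111 bits.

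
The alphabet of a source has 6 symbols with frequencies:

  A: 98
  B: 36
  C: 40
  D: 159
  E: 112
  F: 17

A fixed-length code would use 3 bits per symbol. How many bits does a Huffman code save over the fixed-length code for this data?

316

Fixed-length: 3 bits × 462 symbols = 1386 bits.
Huffman merges:
F(17) + B(36) → 53
C(40) + 53 → 93
93 + A(98) → 191
E(112) + D(159) → 271
191 + 271 → 462
Huffman total = 53 + 93 + 191 + 271 + 462 = 1070 bits.
Saving = 1386 − 1070 = 316 bits.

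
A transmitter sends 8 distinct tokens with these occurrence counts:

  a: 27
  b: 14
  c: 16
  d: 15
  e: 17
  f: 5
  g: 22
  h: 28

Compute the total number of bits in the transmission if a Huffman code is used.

Build the Huffman tree bottom-up:
merge f(5) and b(14): 19
merge d(15) and c(16): 31
merge e(17) and 19: 36
merge g(22) and a(27): 49
merge h(28) and 31: 59
merge 36 and 49: 85
merge 59 and 85: 144
Total encoded bits = sum of merged weights = 19 + 31 + 36 + 49 + 59 + 85 + 144 = 423.

423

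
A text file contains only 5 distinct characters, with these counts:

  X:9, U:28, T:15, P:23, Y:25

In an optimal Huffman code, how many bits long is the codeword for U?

Repeatedly merge the two smallest:
combine X(9), T(15) → 24
combine P(23), 24 → 47
combine Y(25), U(28) → 53
combine 47, 53 → 100
The subtree containing U is merged 2 times, so code length = 2.

2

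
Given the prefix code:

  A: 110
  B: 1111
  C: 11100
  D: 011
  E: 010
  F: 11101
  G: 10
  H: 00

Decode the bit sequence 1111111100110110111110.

Read left to right; each codeword is recognised as soon as it completes (prefix code):
  1111→B | 1111→B | 00→H | 110→A | 110→A | 1111→B | 10→G
Decoded message: BBHAABG

BBHAABG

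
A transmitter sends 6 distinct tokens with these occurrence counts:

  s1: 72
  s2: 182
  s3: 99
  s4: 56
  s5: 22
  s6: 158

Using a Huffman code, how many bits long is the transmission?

Merge the two smallest weights repeatedly:
merge s5(22) and s4(56): 78
merge s1(72) and 78: 150
merge s3(99) and 150: 249
merge s6(158) and s2(182): 340
merge 249 and 340: 589
Total encoded bits = sum of merged weights = 78 + 150 + 249 + 340 + 589 = 1406.

1406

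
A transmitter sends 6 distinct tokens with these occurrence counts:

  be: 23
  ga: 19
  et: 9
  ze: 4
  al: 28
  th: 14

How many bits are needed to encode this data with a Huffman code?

234

Greedily combine the two least-frequent nodes:
combine ze(4), et(9) → 13
combine 13, th(14) → 27
combine ga(19), be(23) → 42
combine 27, al(28) → 55
combine 42, 55 → 97
Each symbol's bit-cost is frequency × depth; summing gives 234 bits (equivalently 13 + 27 + 42 + 55 + 97).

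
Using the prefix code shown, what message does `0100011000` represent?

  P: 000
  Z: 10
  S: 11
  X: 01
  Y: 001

XPSP

Read left to right; each codeword is recognised as soon as it completes (prefix code):
  01→X | 000→P | 11→S | 000→P
Decoded message: XPSP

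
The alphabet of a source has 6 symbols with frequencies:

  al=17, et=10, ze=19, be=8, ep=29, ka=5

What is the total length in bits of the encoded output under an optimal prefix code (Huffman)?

Greedily combine the two least-frequent nodes:
combine ka(5), be(8) → 13
combine et(10), 13 → 23
combine al(17), ze(19) → 36
combine 23, ep(29) → 52
combine 36, 52 → 88
Total encoded bits = sum of merged weights = 13 + 23 + 36 + 52 + 88 = 212.

212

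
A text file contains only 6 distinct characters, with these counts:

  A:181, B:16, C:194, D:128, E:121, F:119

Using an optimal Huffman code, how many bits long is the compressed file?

Greedily combine the two least-frequent nodes:
B(16) + F(119) → 135
E(121) + D(128) → 249
135 + A(181) → 316
C(194) + 249 → 443
316 + 443 → 759
The encoded length is the sum of every internal node's weight: 135 + 249 + 316 + 443 + 759 = 1902 bits.

1902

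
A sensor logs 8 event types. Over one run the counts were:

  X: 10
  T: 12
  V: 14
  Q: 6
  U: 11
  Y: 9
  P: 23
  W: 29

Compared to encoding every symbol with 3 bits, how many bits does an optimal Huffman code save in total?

Fixed-length: 3 bits × 114 symbols = 342 bits.
Huffman merges:
combine Q(6), Y(9) → 15
combine X(10), U(11) → 21
combine T(12), V(14) → 26
combine 15, 21 → 36
combine P(23), 26 → 49
combine W(29), 36 → 65
combine 49, 65 → 114
Huffman total = 15 + 21 + 26 + 36 + 49 + 65 + 114 = 326 bits.
Saving = 342 − 326 = 16 bits.

16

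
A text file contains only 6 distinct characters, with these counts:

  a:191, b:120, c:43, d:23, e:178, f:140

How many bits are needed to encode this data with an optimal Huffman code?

1642

Merge the two smallest weights repeatedly:
d(23) + c(43) → 66
66 + b(120) → 186
f(140) + e(178) → 318
186 + a(191) → 377
318 + 377 → 695
Total encoded bits = sum of merged weights = 66 + 186 + 318 + 377 + 695 = 1642.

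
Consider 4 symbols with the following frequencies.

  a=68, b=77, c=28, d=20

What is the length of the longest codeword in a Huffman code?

3

Merge the two lowest-weight nodes at each step:
d(20) + c(28) → 48
48 + a(68) → 116
b(77) + 116 → 193
The first pair merged (d, c) ends up deepest, at depth 3.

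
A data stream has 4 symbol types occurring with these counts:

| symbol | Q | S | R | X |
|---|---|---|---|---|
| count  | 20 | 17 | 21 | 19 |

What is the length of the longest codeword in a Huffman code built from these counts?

2

Merge the two lowest-weight nodes at each step:
S(17) + X(19) → 36
Q(20) + R(21) → 41
36 + 41 → 77
The rarest symbols sit at the bottom; the longest codeword is 2 bits.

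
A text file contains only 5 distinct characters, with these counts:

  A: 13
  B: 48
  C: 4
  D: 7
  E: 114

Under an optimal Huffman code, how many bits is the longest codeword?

Merge the two lowest-weight nodes at each step:
merge C(4) and D(7): 11
merge 11 and A(13): 24
merge 24 and B(48): 72
merge 72 and E(114): 186
The rarest symbols sit at the bottom; the longest codeword is 4 bits.

4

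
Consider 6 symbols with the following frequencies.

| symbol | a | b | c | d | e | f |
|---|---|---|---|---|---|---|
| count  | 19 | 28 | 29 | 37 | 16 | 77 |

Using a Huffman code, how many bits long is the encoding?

499

Build the Huffman tree bottom-up:
merge e(16) and a(19): 35
merge b(28) and c(29): 57
merge 35 and d(37): 72
merge 57 and 72: 129
merge f(77) and 129: 206
The encoded length is the sum of every internal node's weight: 35 + 57 + 72 + 129 + 206 = 499 bits.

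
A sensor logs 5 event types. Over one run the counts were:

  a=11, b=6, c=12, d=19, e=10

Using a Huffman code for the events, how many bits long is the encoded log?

Merge the two smallest weights repeatedly:
combine b(6), e(10) → 16
combine a(11), c(12) → 23
combine 16, d(19) → 35
combine 23, 35 → 58
Total encoded bits = sum of merged weights = 16 + 23 + 35 + 58 = 132.

132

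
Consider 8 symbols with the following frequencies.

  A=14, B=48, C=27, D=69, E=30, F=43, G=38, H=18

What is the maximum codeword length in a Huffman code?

4

Merge the two lowest-weight nodes at each step:
A(14) + H(18) → 32
C(27) + E(30) → 57
32 + G(38) → 70
F(43) + B(48) → 91
57 + D(69) → 126
70 + 91 → 161
126 + 161 → 287
Maximum depth reached is 4.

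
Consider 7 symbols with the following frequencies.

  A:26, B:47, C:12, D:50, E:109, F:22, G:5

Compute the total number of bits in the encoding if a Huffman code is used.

651

Build the Huffman tree bottom-up:
combine G(5), C(12) → 17
combine 17, F(22) → 39
combine A(26), 39 → 65
combine B(47), D(50) → 97
combine 65, 97 → 162
combine E(109), 162 → 271
Total encoded bits = sum of merged weights = 17 + 39 + 65 + 97 + 162 + 271 = 651.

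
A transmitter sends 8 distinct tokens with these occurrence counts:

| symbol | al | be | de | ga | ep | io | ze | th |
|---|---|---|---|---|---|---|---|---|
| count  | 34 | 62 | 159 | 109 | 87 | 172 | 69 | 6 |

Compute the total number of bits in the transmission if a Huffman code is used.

Merge the two smallest weights repeatedly:
th(6) + al(34) → 40
40 + be(62) → 102
ze(69) + ep(87) → 156
102 + ga(109) → 211
156 + de(159) → 315
io(172) + 211 → 383
315 + 383 → 698
Total encoded bits = sum of merged weights = 40 + 102 + 156 + 211 + 315 + 383 + 698 = 1905.

1905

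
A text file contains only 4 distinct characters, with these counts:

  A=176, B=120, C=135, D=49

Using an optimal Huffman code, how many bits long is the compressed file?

953

Build the Huffman tree bottom-up:
merge D(49) and B(120): 169
merge C(135) and 169: 304
merge A(176) and 304: 480
Total encoded bits = sum of merged weights = 169 + 304 + 480 = 953.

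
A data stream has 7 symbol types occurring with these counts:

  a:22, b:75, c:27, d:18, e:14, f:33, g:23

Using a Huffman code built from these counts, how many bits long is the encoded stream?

Merge the two smallest weights repeatedly:
merge e(14) and d(18): 32
merge a(22) and g(23): 45
merge c(27) and 32: 59
merge f(33) and 45: 78
merge 59 and b(75): 134
merge 78 and 134: 212
The encoded length is the sum of every internal node's weight: 32 + 45 + 59 + 78 + 134 + 212 = 560 bits.

560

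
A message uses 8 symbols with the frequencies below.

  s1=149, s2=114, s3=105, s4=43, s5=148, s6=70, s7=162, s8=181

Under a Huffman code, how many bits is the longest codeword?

4

Merge the two lowest-weight nodes at each step:
s4(43) + s6(70) → 113
s3(105) + 113 → 218
s2(114) + s5(148) → 262
s1(149) + s7(162) → 311
s8(181) + 218 → 399
262 + 311 → 573
399 + 573 → 972
The rarest symbols sit at the bottom; the longest codeword is 4 bits.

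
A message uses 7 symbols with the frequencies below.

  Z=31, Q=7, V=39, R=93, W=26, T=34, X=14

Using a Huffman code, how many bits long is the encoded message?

614

Greedily combine the two least-frequent nodes:
Q(7) + X(14) → 21
21 + W(26) → 47
Z(31) + T(34) → 65
V(39) + 47 → 86
65 + 86 → 151
R(93) + 151 → 244
Each symbol's bit-cost is frequency × depth; summing gives 614 bits (equivalently 21 + 47 + 65 + 86 + 151 + 244).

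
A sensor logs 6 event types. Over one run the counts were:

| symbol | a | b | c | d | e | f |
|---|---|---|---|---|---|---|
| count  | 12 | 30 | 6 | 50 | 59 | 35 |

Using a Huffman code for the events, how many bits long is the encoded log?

450

Merge the two smallest weights repeatedly:
c(6) + a(12) → 18
18 + b(30) → 48
f(35) + 48 → 83
d(50) + e(59) → 109
83 + 109 → 192
Each symbol's bit-cost is frequency × depth; summing gives 450 bits (equivalently 18 + 48 + 83 + 109 + 192).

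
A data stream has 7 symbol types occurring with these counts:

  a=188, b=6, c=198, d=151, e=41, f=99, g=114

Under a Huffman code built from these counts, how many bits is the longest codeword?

5

Merge the two lowest-weight nodes at each step:
b(6) + e(41) → 47
47 + f(99) → 146
g(114) + 146 → 260
d(151) + a(188) → 339
c(198) + 260 → 458
339 + 458 → 797
The first pair merged (b, e) ends up deepest, at depth 5.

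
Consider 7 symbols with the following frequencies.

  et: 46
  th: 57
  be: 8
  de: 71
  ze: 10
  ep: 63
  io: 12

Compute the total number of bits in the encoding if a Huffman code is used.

658

Build the Huffman tree bottom-up:
be(8) + ze(10) → 18
io(12) + 18 → 30
30 + et(46) → 76
th(57) + ep(63) → 120
de(71) + 76 → 147
120 + 147 → 267
Each symbol's bit-cost is frequency × depth; summing gives 658 bits (equivalently 18 + 30 + 76 + 120 + 147 + 267).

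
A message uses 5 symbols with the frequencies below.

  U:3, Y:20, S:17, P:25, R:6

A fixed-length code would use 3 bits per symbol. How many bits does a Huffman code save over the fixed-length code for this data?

62

Fixed-length: 3 bits × 71 symbols = 213 bits.
Huffman merges:
combine U(3), R(6) → 9
combine 9, S(17) → 26
combine Y(20), P(25) → 45
combine 26, 45 → 71
Huffman total = 9 + 26 + 45 + 71 = 151 bits.
Saving = 213 − 151 = 62 bits.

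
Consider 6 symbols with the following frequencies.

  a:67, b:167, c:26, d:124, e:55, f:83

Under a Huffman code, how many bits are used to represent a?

3

Huffman merges, smallest pair first:
combine c(26), e(55) → 81
combine a(67), 81 → 148
combine f(83), d(124) → 207
combine 148, b(167) → 315
combine 207, 315 → 522
The subtree containing a is merged 3 times, so code length = 3.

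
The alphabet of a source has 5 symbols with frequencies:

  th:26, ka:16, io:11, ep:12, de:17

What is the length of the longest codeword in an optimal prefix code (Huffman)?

3

Merge the two lowest-weight nodes at each step:
combine io(11), ep(12) → 23
combine ka(16), de(17) → 33
combine 23, th(26) → 49
combine 33, 49 → 82
The rarest symbols sit at the bottom; the longest codeword is 3 bits.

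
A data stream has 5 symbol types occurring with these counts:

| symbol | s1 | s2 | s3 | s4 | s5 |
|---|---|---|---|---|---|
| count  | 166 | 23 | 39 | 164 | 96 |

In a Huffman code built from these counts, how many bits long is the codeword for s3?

4

Huffman merges, smallest pair first:
combine s2(23), s3(39) → 62
combine 62, s5(96) → 158
combine 158, s4(164) → 322
combine s1(166), 322 → 488
s3's leaf is at depth 4, giving a 4-bit codeword.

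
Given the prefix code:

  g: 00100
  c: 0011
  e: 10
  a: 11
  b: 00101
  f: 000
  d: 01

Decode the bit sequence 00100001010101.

gbdd

Read left to right; each codeword is recognised as soon as it completes (prefix code):
  00100→g | 00101→b | 01→d | 01→d
Decoded message: gbdd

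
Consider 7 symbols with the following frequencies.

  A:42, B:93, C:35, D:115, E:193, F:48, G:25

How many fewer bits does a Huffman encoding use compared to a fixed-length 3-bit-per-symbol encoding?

251

Fixed-length: 3 bits × 551 symbols = 1653 bits.
Huffman merges:
G(25) + C(35) → 60
A(42) + F(48) → 90
60 + 90 → 150
B(93) + D(115) → 208
150 + E(193) → 343
208 + 343 → 551
Huffman total = 60 + 90 + 150 + 208 + 343 + 551 = 1402 bits.
Saving = 1653 − 1402 = 251 bits.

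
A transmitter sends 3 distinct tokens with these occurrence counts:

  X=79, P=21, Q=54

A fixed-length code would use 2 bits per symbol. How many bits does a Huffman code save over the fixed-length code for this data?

79

Fixed-length: 2 bits × 154 symbols = 308 bits.
Huffman merges:
combine P(21), Q(54) → 75
combine 75, X(79) → 154
Huffman total = 75 + 154 = 229 bits.
Saving = 308 − 229 = 79 bits.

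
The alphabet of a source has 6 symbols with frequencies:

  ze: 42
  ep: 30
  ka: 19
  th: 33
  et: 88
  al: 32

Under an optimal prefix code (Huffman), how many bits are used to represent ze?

Huffman merges, smallest pair first:
ka(19) + ep(30) → 49
al(32) + th(33) → 65
ze(42) + 49 → 91
65 + et(88) → 153
91 + 153 → 244
ze sits 2 levels below the root, so its codeword is 2 bits.

2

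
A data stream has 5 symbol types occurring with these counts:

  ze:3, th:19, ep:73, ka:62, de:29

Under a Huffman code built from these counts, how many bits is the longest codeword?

Merge the two lowest-weight nodes at each step:
combine ze(3), th(19) → 22
combine 22, de(29) → 51
combine 51, ka(62) → 113
combine ep(73), 113 → 186
The rarest symbols sit at the bottom; the longest codeword is 4 bits.

4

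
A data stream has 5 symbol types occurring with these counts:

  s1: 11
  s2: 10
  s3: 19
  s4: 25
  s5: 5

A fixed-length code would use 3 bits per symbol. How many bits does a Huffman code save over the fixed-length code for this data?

55

Fixed-length: 3 bits × 70 symbols = 210 bits.
Huffman merges:
s5(5) + s2(10) → 15
s1(11) + 15 → 26
s3(19) + s4(25) → 44
26 + 44 → 70
Huffman total = 15 + 26 + 44 + 70 = 155 bits.
Saving = 210 − 155 = 55 bits.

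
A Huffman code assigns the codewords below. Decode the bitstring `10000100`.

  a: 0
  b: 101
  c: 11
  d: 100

Read left to right; each codeword is recognised as soon as it completes (prefix code):
  100→d | 0→a | 0→a | 100→d
Decoded message: daad

daad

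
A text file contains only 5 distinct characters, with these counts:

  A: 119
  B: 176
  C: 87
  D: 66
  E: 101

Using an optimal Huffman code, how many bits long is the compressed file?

Build the Huffman tree bottom-up:
D(66) + C(87) → 153
E(101) + A(119) → 220
153 + B(176) → 329
220 + 329 → 549
Total encoded bits = sum of merged weights = 153 + 220 + 329 + 549 = 1251.

1251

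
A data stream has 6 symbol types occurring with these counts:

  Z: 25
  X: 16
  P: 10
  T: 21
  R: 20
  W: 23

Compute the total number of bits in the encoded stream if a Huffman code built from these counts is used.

297

Merge the two smallest weights repeatedly:
P(10) + X(16) → 26
R(20) + T(21) → 41
W(23) + Z(25) → 48
26 + 41 → 67
48 + 67 → 115
Each symbol's bit-cost is frequency × depth; summing gives 297 bits (equivalently 26 + 41 + 48 + 67 + 115).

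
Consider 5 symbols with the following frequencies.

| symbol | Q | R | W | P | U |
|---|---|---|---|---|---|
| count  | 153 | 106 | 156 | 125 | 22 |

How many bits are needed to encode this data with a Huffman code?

1252

Greedily combine the two least-frequent nodes:
U(22) + R(106) → 128
P(125) + 128 → 253
Q(153) + W(156) → 309
253 + 309 → 562
The encoded length is the sum of every internal node's weight: 128 + 253 + 309 + 562 = 1252 bits.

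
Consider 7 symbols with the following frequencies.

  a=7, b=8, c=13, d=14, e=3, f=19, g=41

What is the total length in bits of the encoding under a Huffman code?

261

Merge the two smallest weights repeatedly:
combine e(3), a(7) → 10
combine b(8), 10 → 18
combine c(13), d(14) → 27
combine 18, f(19) → 37
combine 27, 37 → 64
combine g(41), 64 → 105
Total encoded bits = sum of merged weights = 10 + 18 + 27 + 37 + 64 + 105 = 261.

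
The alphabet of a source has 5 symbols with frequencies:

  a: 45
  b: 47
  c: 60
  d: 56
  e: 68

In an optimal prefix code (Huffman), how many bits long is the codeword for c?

2

Build the tree from the bottom:
a(45) + b(47) → 92
d(56) + c(60) → 116
e(68) + 92 → 160
116 + 160 → 276
The subtree containing c is merged 2 times, so code length = 2.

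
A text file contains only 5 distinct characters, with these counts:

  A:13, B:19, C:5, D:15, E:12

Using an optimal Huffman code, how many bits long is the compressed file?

Greedily combine the two least-frequent nodes:
merge C(5) and E(12): 17
merge A(13) and D(15): 28
merge 17 and B(19): 36
merge 28 and 36: 64
The encoded length is the sum of every internal node's weight: 17 + 28 + 36 + 64 = 145 bits.

145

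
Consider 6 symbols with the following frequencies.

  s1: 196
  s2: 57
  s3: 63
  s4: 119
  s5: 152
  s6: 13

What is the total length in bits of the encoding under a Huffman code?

1403

Build the Huffman tree bottom-up:
merge s6(13) and s2(57): 70
merge s3(63) and 70: 133
merge s4(119) and 133: 252
merge s5(152) and s1(196): 348
merge 252 and 348: 600
Each symbol's bit-cost is frequency × depth; summing gives 1403 bits (equivalently 70 + 133 + 252 + 348 + 600).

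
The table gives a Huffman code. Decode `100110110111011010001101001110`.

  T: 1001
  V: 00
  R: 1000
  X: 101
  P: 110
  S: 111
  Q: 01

Read left to right; each codeword is recognised as soon as it completes (prefix code):
  1001→T | 101→X | 101→X | 110→P | 110→P | 1000→R | 110→P | 1001→T | 110→P
Decoded message: TXXPPRPTP

TXXPPRPTP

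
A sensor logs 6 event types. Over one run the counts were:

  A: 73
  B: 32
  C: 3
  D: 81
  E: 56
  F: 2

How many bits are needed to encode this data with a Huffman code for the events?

Greedily combine the two least-frequent nodes:
combine F(2), C(3) → 5
combine 5, B(32) → 37
combine 37, E(56) → 93
combine A(73), D(81) → 154
combine 93, 154 → 247
Each symbol's bit-cost is frequency × depth; summing gives 536 bits (equivalently 5 + 37 + 93 + 154 + 247).

536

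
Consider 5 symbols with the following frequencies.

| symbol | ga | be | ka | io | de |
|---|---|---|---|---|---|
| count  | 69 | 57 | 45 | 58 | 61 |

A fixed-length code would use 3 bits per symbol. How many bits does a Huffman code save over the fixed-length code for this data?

188

Fixed-length: 3 bits × 290 symbols = 870 bits.
Huffman merges:
merge ka(45) and be(57): 102
merge io(58) and de(61): 119
merge ga(69) and 102: 171
merge 119 and 171: 290
Huffman total = 102 + 119 + 171 + 290 = 682 bits.
Saving = 870 − 682 = 188 bits.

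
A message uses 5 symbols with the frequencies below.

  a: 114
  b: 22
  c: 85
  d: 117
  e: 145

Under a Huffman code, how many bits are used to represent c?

3

Repeatedly merge the two smallest:
merge b(22) and c(85): 107
merge 107 and a(114): 221
merge d(117) and e(145): 262
merge 221 and 262: 483
The subtree containing c is merged 3 times, so code length = 3.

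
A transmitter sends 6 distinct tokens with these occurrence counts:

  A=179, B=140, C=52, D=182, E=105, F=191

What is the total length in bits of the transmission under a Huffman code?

2152

Merge the two smallest weights repeatedly:
combine C(52), E(105) → 157
combine B(140), 157 → 297
combine A(179), D(182) → 361
combine F(191), 297 → 488
combine 361, 488 → 849
The encoded length is the sum of every internal node's weight: 157 + 297 + 361 + 488 + 849 = 2152 bits.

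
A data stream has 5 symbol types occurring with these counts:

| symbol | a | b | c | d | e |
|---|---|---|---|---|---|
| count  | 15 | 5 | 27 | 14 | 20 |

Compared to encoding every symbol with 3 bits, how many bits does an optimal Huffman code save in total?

62

Fixed-length: 3 bits × 81 symbols = 243 bits.
Huffman merges:
combine b(5), d(14) → 19
combine a(15), 19 → 34
combine e(20), c(27) → 47
combine 34, 47 → 81
Huffman total = 19 + 34 + 47 + 81 = 181 bits.
Saving = 243 − 181 = 62 bits.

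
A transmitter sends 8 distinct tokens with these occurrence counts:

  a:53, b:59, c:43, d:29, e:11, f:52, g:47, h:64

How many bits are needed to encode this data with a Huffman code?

Merge the two smallest weights repeatedly:
combine e(11), d(29) → 40
combine 40, c(43) → 83
combine g(47), f(52) → 99
combine a(53), b(59) → 112
combine h(64), 83 → 147
combine 99, 112 → 211
combine 147, 211 → 358
Total encoded bits = sum of merged weights = 40 + 83 + 99 + 112 + 147 + 211 + 358 = 1050.

1050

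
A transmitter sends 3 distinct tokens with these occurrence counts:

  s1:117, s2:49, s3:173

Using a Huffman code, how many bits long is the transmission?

505

Build the Huffman tree bottom-up:
s2(49) + s1(117) → 166
166 + s3(173) → 339
Total encoded bits = sum of merged weights = 166 + 339 = 505.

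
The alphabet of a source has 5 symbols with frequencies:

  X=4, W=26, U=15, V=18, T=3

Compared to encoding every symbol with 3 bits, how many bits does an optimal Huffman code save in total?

63

Fixed-length: 3 bits × 66 symbols = 198 bits.
Huffman merges:
T(3) + X(4) → 7
7 + U(15) → 22
V(18) + 22 → 40
W(26) + 40 → 66
Huffman total = 7 + 22 + 40 + 66 = 135 bits.
Saving = 198 − 135 = 63 bits.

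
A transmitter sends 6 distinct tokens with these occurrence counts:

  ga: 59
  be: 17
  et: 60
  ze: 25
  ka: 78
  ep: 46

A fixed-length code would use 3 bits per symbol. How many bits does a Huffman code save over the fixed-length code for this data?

Fixed-length: 3 bits × 285 symbols = 855 bits.
Huffman merges:
merge be(17) and ze(25): 42
merge 42 and ep(46): 88
merge ga(59) and et(60): 119
merge ka(78) and 88: 166
merge 119 and 166: 285
Huffman total = 42 + 88 + 119 + 166 + 285 = 700 bits.
Saving = 855 − 700 = 155 bits.

155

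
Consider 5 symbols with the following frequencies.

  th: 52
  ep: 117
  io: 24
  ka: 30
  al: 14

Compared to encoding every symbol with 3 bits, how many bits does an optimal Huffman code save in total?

248

Fixed-length: 3 bits × 237 symbols = 711 bits.
Huffman merges:
al(14) + io(24) → 38
ka(30) + 38 → 68
th(52) + 68 → 120
ep(117) + 120 → 237
Huffman total = 38 + 68 + 120 + 237 = 463 bits.
Saving = 711 − 463 = 248 bits.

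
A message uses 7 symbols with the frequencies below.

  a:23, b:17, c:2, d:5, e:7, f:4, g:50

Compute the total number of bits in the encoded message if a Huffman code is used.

Build the Huffman tree bottom-up:
merge c(2) and f(4): 6
merge d(5) and 6: 11
merge e(7) and 11: 18
merge b(17) and 18: 35
merge a(23) and 35: 58
merge g(50) and 58: 108
Each symbol's bit-cost is frequency × depth; summing gives 236 bits (equivalently 6 + 11 + 18 + 35 + 58 + 108).

236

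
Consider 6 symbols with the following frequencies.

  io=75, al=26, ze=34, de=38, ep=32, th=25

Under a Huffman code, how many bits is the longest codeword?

Merge the two lowest-weight nodes at each step:
combine th(25), al(26) → 51
combine ep(32), ze(34) → 66
combine de(38), 51 → 89
combine 66, io(75) → 141
combine 89, 141 → 230
The rarest symbols sit at the bottom; the longest codeword is 3 bits.

3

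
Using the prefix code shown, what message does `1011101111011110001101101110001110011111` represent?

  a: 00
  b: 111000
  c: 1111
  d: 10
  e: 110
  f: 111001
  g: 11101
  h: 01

Read left to right; each codeword is recognised as soon as it completes (prefix code):
  10→d | 11101→g | 11101→g | 111000→b | 110→e | 110→e | 111000→b | 111001→f | 1111→c
Decoded message: dggbeebfc

dggbeebfc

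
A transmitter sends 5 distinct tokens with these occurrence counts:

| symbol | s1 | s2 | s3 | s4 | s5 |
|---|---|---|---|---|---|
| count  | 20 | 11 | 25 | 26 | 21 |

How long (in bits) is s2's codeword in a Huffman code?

3

Repeatedly merge the two smallest:
merge s2(11) and s1(20): 31
merge s5(21) and s3(25): 46
merge s4(26) and 31: 57
merge 46 and 57: 103
s2's leaf is at depth 3, giving a 3-bit codeword.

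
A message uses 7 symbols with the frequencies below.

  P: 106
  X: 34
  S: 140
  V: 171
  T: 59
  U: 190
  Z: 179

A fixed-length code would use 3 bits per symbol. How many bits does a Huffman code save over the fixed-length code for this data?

Fixed-length: 3 bits × 879 symbols = 2637 bits.
Huffman merges:
combine X(34), T(59) → 93
combine 93, P(106) → 199
combine S(140), V(171) → 311
combine Z(179), U(190) → 369
combine 199, 311 → 510
combine 369, 510 → 879
Huffman total = 93 + 199 + 311 + 369 + 510 + 879 = 2361 bits.
Saving = 2637 − 2361 = 276 bits.

276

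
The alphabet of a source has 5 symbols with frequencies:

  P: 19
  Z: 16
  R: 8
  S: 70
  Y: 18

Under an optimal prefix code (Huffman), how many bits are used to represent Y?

3

Repeatedly merge the two smallest:
combine R(8), Z(16) → 24
combine Y(18), P(19) → 37
combine 24, 37 → 61
combine 61, S(70) → 131
Y's leaf is at depth 3, giving a 3-bit codeword.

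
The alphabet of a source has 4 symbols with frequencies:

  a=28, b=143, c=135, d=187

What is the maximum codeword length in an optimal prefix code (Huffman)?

Merge the two lowest-weight nodes at each step:
combine a(28), c(135) → 163
combine b(143), 163 → 306
combine d(187), 306 → 493
Maximum depth reached is 3.

3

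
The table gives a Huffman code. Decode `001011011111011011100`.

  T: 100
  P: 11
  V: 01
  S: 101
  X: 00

Read left to right; each codeword is recognised as soon as it completes (prefix code):
  00→X | 101→S | 101→S | 11→P | 11→P | 01→V | 101→S | 11→P | 00→X
Decoded message: XSSPPVSPX

XSSPPVSPX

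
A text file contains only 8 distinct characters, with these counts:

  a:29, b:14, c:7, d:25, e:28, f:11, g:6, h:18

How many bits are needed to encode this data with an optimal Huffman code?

394

Greedily combine the two least-frequent nodes:
g(6) + c(7) → 13
f(11) + 13 → 24
b(14) + h(18) → 32
24 + d(25) → 49
e(28) + a(29) → 57
32 + 49 → 81
57 + 81 → 138
Each symbol's bit-cost is frequency × depth; summing gives 394 bits (equivalently 13 + 24 + 32 + 49 + 57 + 81 + 138).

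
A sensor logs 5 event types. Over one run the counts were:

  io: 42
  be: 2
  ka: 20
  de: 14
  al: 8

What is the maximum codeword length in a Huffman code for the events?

Merge the two lowest-weight nodes at each step:
combine be(2), al(8) → 10
combine 10, de(14) → 24
combine ka(20), 24 → 44
combine io(42), 44 → 86
The first pair merged (be, al) ends up deepest, at depth 4.

4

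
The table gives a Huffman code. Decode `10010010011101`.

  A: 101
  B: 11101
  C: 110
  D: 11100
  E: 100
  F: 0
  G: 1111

EEEB

Read left to right; each codeword is recognised as soon as it completes (prefix code):
  100→E | 100→E | 100→E | 11101→B
Decoded message: EEEB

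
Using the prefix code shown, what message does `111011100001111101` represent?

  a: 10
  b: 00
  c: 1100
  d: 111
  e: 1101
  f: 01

Read left to right; each codeword is recognised as soon as it completes (prefix code):
  111→d | 01→f | 1100→c | 00→b | 111→d | 1101→e
Decoded message: dfcbde

dfcbde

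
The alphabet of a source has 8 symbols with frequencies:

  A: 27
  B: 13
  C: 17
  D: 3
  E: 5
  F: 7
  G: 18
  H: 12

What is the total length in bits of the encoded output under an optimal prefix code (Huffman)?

284

Greedily combine the two least-frequent nodes:
D(3) + E(5) → 8
F(7) + 8 → 15
H(12) + B(13) → 25
15 + C(17) → 32
G(18) + 25 → 43
A(27) + 32 → 59
43 + 59 → 102
Total encoded bits = sum of merged weights = 8 + 15 + 25 + 32 + 43 + 59 + 102 = 284.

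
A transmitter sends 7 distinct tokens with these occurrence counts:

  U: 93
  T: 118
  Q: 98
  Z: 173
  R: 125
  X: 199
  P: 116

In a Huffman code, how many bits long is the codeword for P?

3

Build the tree from the bottom:
merge U(93) and Q(98): 191
merge P(116) and T(118): 234
merge R(125) and Z(173): 298
merge 191 and X(199): 390
merge 234 and 298: 532
merge 390 and 532: 922
P sits 3 levels below the root, so its codeword is 3 bits.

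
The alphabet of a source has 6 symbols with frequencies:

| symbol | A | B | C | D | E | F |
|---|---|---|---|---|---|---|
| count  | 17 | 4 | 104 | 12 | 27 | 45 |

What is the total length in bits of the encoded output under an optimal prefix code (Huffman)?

Merge the two smallest weights repeatedly:
merge B(4) and D(12): 16
merge 16 and A(17): 33
merge E(27) and 33: 60
merge F(45) and 60: 105
merge C(104) and 105: 209
The encoded length is the sum of every internal node's weight: 16 + 33 + 60 + 105 + 209 = 423 bits.

423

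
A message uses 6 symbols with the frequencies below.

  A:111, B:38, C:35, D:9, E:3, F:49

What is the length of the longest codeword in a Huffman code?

5

Merge the two lowest-weight nodes at each step:
merge E(3) and D(9): 12
merge 12 and C(35): 47
merge B(38) and 47: 85
merge F(49) and 85: 134
merge A(111) and 134: 245
The first pair merged (E, D) ends up deepest, at depth 5.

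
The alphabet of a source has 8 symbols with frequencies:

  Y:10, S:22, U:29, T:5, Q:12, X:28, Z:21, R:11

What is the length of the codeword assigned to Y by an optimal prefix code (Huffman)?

4

Build the tree from the bottom:
T(5) + Y(10) → 15
R(11) + Q(12) → 23
15 + Z(21) → 36
S(22) + 23 → 45
X(28) + U(29) → 57
36 + 45 → 81
57 + 81 → 138
The subtree containing Y is merged 4 times, so code length = 4.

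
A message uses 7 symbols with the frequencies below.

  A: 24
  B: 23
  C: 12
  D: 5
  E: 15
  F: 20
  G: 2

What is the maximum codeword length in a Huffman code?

Merge the two lowest-weight nodes at each step:
merge G(2) and D(5): 7
merge 7 and C(12): 19
merge E(15) and 19: 34
merge F(20) and B(23): 43
merge A(24) and 34: 58
merge 43 and 58: 101
The rarest symbols sit at the bottom; the longest codeword is 5 bits.

5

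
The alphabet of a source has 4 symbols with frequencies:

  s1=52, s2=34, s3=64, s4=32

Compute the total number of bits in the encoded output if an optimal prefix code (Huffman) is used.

Merge the two smallest weights repeatedly:
s4(32) + s2(34) → 66
s1(52) + s3(64) → 116
66 + 116 → 182
Each symbol's bit-cost is frequency × depth; summing gives 364 bits (equivalently 66 + 116 + 182).

364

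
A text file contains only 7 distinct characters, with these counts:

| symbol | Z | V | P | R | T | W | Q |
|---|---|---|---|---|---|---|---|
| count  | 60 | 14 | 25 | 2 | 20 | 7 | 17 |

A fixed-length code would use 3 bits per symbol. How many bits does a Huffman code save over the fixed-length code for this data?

88

Fixed-length: 3 bits × 145 symbols = 435 bits.
Huffman merges:
R(2) + W(7) → 9
9 + V(14) → 23
Q(17) + T(20) → 37
23 + P(25) → 48
37 + 48 → 85
Z(60) + 85 → 145
Huffman total = 9 + 23 + 37 + 48 + 85 + 145 = 347 bits.
Saving = 435 − 347 = 88 bits.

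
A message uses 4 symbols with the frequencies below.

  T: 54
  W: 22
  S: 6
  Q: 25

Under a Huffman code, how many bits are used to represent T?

Build the tree from the bottom:
merge S(6) and W(22): 28
merge Q(25) and 28: 53
merge 53 and T(54): 107
T is a child of the root — depth 1, so its codeword is a single bit.

1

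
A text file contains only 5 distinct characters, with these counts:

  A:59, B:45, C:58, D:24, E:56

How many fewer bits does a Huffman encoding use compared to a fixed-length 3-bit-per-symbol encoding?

173

Fixed-length: 3 bits × 242 symbols = 726 bits.
Huffman merges:
merge D(24) and B(45): 69
merge E(56) and C(58): 114
merge A(59) and 69: 128
merge 114 and 128: 242
Huffman total = 69 + 114 + 128 + 242 = 553 bits.
Saving = 726 − 553 = 173 bits.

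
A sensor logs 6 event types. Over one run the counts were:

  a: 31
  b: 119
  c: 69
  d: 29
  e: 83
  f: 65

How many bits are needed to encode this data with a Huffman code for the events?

977

Build the Huffman tree bottom-up:
merge d(29) and a(31): 60
merge 60 and f(65): 125
merge c(69) and e(83): 152
merge b(119) and 125: 244
merge 152 and 244: 396
The encoded length is the sum of every internal node's weight: 60 + 125 + 152 + 244 + 396 = 977 bits.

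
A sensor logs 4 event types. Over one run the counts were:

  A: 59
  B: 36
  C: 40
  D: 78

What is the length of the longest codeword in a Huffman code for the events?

3

Merge the two lowest-weight nodes at each step:
B(36) + C(40) → 76
A(59) + 76 → 135
D(78) + 135 → 213
The first pair merged (B, C) ends up deepest, at depth 3.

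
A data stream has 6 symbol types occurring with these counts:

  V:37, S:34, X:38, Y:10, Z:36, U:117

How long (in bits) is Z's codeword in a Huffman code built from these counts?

Repeatedly merge the two smallest:
combine Y(10), S(34) → 44
combine Z(36), V(37) → 73
combine X(38), 44 → 82
combine 73, 82 → 155
combine U(117), 155 → 272
Z sits 3 levels below the root, so its codeword is 3 bits.

3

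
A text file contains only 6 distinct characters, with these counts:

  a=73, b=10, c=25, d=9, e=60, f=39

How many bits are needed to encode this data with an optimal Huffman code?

495

Build the Huffman tree bottom-up:
merge d(9) and b(10): 19
merge 19 and c(25): 44
merge f(39) and 44: 83
merge e(60) and a(73): 133
merge 83 and 133: 216
The encoded length is the sum of every internal node's weight: 19 + 44 + 83 + 133 + 216 = 495 bits.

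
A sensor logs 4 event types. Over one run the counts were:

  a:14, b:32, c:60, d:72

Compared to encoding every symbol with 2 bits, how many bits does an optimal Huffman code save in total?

26

Fixed-length: 2 bits × 178 symbols = 356 bits.
Huffman merges:
combine a(14), b(32) → 46
combine 46, c(60) → 106
combine d(72), 106 → 178
Huffman total = 46 + 106 + 178 = 330 bits.
Saving = 356 − 330 = 26 bits.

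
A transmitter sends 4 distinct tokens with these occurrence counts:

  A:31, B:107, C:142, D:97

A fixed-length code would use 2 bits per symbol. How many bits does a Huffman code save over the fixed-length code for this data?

Fixed-length: 2 bits × 377 symbols = 754 bits.
Huffman merges:
combine A(31), D(97) → 128
combine B(107), 128 → 235
combine C(142), 235 → 377
Huffman total = 128 + 235 + 377 = 740 bits.
Saving = 754 − 740 = 14 bits.

14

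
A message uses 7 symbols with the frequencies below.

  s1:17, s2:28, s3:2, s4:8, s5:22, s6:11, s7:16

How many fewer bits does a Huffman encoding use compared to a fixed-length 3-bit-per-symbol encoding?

Fixed-length: 3 bits × 104 symbols = 312 bits.
Huffman merges:
combine s3(2), s4(8) → 10
combine 10, s6(11) → 21
combine s7(16), s1(17) → 33
combine 21, s5(22) → 43
combine s2(28), 33 → 61
combine 43, 61 → 104
Huffman total = 10 + 21 + 33 + 43 + 61 + 104 = 272 bits.
Saving = 312 − 272 = 40 bits.

40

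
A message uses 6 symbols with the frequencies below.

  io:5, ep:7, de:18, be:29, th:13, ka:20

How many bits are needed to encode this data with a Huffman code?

Build the Huffman tree bottom-up:
io(5) + ep(7) → 12
12 + th(13) → 25
de(18) + ka(20) → 38
25 + be(29) → 54
38 + 54 → 92
Each symbol's bit-cost is frequency × depth; summing gives 221 bits (equivalently 12 + 25 + 38 + 54 + 92).

221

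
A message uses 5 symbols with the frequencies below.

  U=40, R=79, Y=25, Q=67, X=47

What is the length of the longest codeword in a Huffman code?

3

Merge the two lowest-weight nodes at each step:
combine Y(25), U(40) → 65
combine X(47), 65 → 112
combine Q(67), R(79) → 146
combine 112, 146 → 258
The first pair merged (Y, U) ends up deepest, at depth 3.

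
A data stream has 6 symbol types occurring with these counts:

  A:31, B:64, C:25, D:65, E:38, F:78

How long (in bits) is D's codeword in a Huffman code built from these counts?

Build the tree from the bottom:
combine C(25), A(31) → 56
combine E(38), 56 → 94
combine B(64), D(65) → 129
combine F(78), 94 → 172
combine 129, 172 → 301
D's leaf is at depth 2, giving a 2-bit codeword.

2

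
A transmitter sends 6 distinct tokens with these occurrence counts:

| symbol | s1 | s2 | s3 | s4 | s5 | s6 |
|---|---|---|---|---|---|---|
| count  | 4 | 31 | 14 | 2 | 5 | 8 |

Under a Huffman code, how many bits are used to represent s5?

Repeatedly merge the two smallest:
s4(2) + s1(4) → 6
s5(5) + 6 → 11
s6(8) + 11 → 19
s3(14) + 19 → 33
s2(31) + 33 → 64
The subtree containing s5 is merged 4 times, so code length = 4.

4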